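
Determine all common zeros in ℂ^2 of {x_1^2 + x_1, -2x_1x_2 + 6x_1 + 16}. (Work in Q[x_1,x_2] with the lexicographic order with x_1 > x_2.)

Compute a lex Gröbner basis by Buchberger's algorithm.
f_1 = x_1^2 + x_1, LT = x_1^2.
f_2 = -2x_1x_2 + 6x_1 + 16, LT = x_1x_2.

S(f_1,f_2): lcm = x_1^2x_2. S = 3x_1^2 + x_1x_2 + 8x_1.
  reduce S modulo (f_1, f_2):
  remainder 8x_1 + 8 ≠ 0; add h_3 = 8x_1 + 8 to the basis.

S(f_2,h_3): lcm = x_1x_2. S = -3x_1 - x_2 - 8.
  reduce S modulo (f_1, f_2, h_3):
  remainder -x_2 - 5 ≠ 0; add h_4 = -x_2 - 5 to the basis.

The other S-polynomials (S(f_1,h_3), S(f_1,h_4), S(f_2,h_4), S(h_3,h_4)) all reduce to 0 modulo the current basis, so we have a Gröbner basis.
Inter-reduce: drop elements whose leading term is divisible by another's, tail-reduce, and make monic.
Reduced Gröbner basis: {x_1 + 1, x_2 + 5}.

The lex basis is triangular: the last element involves only x_2. Solving x_2 + 5 = 0 gives x_2 ∈ {-5}; substituting each value into the earlier elements determines the remaining variables.
  x_2 = -5: the earlier basis element becomes x_1 + 1 = 0, giving x_1 = -1 — point (-1, -5).

{(-1, -5)}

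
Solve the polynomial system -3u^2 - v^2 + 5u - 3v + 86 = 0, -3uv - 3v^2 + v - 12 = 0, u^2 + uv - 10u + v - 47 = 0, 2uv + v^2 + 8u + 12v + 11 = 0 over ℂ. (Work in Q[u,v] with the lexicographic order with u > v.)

{(-4, 3)}

Compute a lex Gröbner basis by Buchberger's algorithm.
f_1 = -3u^2 + 5u - v^2 - 3v + 86, LT = u^2.
f_2 = -3uv - 3v^2 + v - 12, LT = uv.
f_3 = u^2 + uv - 10u + v - 47, LT = u^2.
f_4 = 2uv + 8u + v^2 + 12v + 11, LT = uv.

S(f_1,f_2): lcm = u^2v. S = -uv^2 - 4/3uv - 4u + 1/3v^3 + v^2 - 86/3v.
  reduce S modulo (f_1, f_2, f_3, f_4):
  remainder -4u + 4/3v^3 + 2v^2 - 226/9v + 16/3 ≠ 0; add h_5 = -4u + 4/3v^3 + 2v^2 - 226/9v + 16/3 to the basis.

S(f_1,f_3): lcm = u^2. S = -uv + 25/3u + 1/3v^2 + 55/3.
  reduce S modulo (f_1, f_2, f_3, f_4, h_5):
  remainder 25/9v^3 + 11/2v^2 - 2843/54v + 301/9 ≠ 0; add h_6 = 25/9v^3 + 11/2v^2 - 2843/54v + 301/9 to the basis.

S(f_1,f_4): lcm = u^2v. S = -4u^2 - 1/2uv^2 - 23/3uv - 11/2u + 1/3v^3 + v^2 - 86/3v.
  reduce S modulo (f_1, f_2, f_3, f_4, h_5, h_6):
  remainder 1013/100v^2 - 8923/900v - 4607/75 ≠ 0; add h_7 = 1013/100v^2 - 8923/900v - 4607/75 to the basis.

S(f_2,f_3): lcm = u^2v. S = 29/3uv + 4u - v^2 + 47v.
  reduce S modulo (f_1, f_2, f_3, f_4, h_5, h_6, h_7):
  remainder 1075336/27351v - 1075336/9117 ≠ 0; add h_8 = 1075336/27351v - 1075336/9117 to the basis.

The other S-polynomials (S(f_2,f_4), S(f_3,f_4), S(f_1,h_5), S(f_2,h_5), S(f_3,h_5), S(f_4,h_5), S(f_1,h_6), S(f_2,h_6), S(f_3,h_6), S(f_4,h_6), S(h_5,h_6), S(f_1,h_7), S(f_2,h_7), S(f_3,h_7), S(f_4,h_7), S(h_5,h_7), S(h_6,h_7), S(f_1,h_8), S(f_2,h_8), S(f_3,h_8), S(f_4,h_8), S(h_5,h_8), S(h_6,h_8), S(h_7,h_8)) all reduce to 0 modulo the current basis, so we have a Gröbner basis.
Inter-reduce: drop elements whose leading term is divisible by another's, tail-reduce, and make monic.
Reduced Gröbner basis: {u + 4, v - 3}.

From the last basis element, v - 3 = 0, so v takes values in {3}. Each choice, substituted upward through the basis, yields the corresponding point(s) of the solution set.
  v = 3: the earlier basis element becomes u + 4 = 0, giving u = -4 — point (-4, 3).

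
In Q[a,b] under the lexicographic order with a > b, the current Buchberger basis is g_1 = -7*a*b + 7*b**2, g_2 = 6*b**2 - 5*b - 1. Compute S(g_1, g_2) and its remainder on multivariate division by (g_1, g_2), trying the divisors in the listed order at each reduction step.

S(g_1, g_2) = 5/6*a*b + 1/6*a - b**3; remainder on division = 1/6*a - 1/6*b.

lcm(LM(g_1), LM(g_2)) = a*b**2.
S = (lcm/LT(g_1))·g_1 − (lcm/LT(g_2))·g_2 = 5/6*a*b + 1/6*a - b**3.
Reduce S modulo (g_1, g_2) in that order:
  leading term a*b: subtract (-5/42)·g_1 from 5/6*a*b + 1/6*a - b**3 → 1/6*a - b**3 + 5/6*b**2
  leading term a: no divisor's leading term divides it; move 1/6*a to the remainder.
  leading term b**3: subtract (-1/6*b)·g_2 from -b**3 + 5/6*b**2 → -1/6*b
  leading term b: no divisor's leading term divides it; move -1/6*b to the remainder.
The remainder 1/6*a - 1/6*b is nonzero, so it would be added as the next basis element.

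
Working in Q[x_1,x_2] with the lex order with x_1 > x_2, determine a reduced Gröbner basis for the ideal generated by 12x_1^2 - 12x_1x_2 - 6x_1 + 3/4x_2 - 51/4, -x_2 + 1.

f_1 = 12x_1^2 - 12x_1x_2 - 6x_1 + 3/4x_2 - 51/4, LT = x_1^2.
f_2 = -x_2 + 1, LT = x_2.

The S-polynomials (S(f_1,f_2)) all reduce to 0 modulo the current basis, so we have a Gröbner basis.

G = {x_1^2 - 3/2x_1 - 1, x_2 - 1}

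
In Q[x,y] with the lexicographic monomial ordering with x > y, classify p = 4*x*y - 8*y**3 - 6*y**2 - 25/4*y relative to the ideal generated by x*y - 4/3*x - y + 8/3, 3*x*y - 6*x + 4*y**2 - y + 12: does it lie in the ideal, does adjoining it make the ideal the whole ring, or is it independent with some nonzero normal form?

4*x*y - 8*y**3 - 6*y**2 - 25/4*y is independent of I; its normal form modulo I is -2*y**2 + 7/4*y.

First compute the reduced Gröbner basis of I by Buchberger's algorithm.
f_1 = x*y - 4/3*x - y + 8/3, LT = x*y.
f_2 = 3*x*y - 6*x + 4*y**2 - y + 12, LT = x*y.

S(f_1,f_2): lcm = x*y. S = 2/3*x - 4/3*y**2 - 2/3*y - 4/3.
  leading term x: no divisor's leading term divides it; move 2/3*x to the remainder.
  leading term y**2: no divisor's leading term divides it; move -4/3*y**2 to the remainder.
  leading term y: no divisor's leading term divides it; move -2/3*y to the remainder.
  leading term 1: no divisor's leading term divides it; move -4/3 to the remainder.
  remainder 2/3*x - 4/3*y**2 - 2/3*y - 4/3 ≠ 0; add h_3 = 2/3*x - 4/3*y**2 - 2/3*y - 4/3 to the basis.

S(f_1,h_3): lcm = x*y. S = -4/3*x + 2*y**3 + y**2 + y + 8/3.
  leading term x: subtract (-2)·h_3 from -4/3*x + 2*y**3 + y**2 + y + 8/3 → 2*y**3 - 5/3*y**2 - 1/3*y
  leading term y**3: no divisor's leading term divides it; move 2*y**3 to the remainder.
  leading term y**2: no divisor's leading term divides it; move -5/3*y**2 to the remainder.
  leading term y: no divisor's leading term divides it; move -1/3*y to the remainder.
  remainder 2*y**3 - 5/3*y**2 - 1/3*y ≠ 0; add h_4 = 2*y**3 - 5/3*y**2 - 1/3*y to the basis.

The other S-polynomials (S(f_2,h_3), S(f_1,h_4), S(f_2,h_4), S(h_3,h_4)) all reduce to 0 modulo the current basis, so we have a Gröbner basis.
Inter-reduce: drop elements whose leading term is divisible by another's, tail-reduce, and make monic.
Reduced Gröbner basis: {x - 2*y**2 - y - 2, y**3 - 5/6*y**2 - 1/6*y}.
Label its elements g_1 = x - 2*y**2 - y - 2, g_2 = y**3 - 5/6*y**2 - 1/6*y.

Reduce p = 4*x*y - 8*y**3 - 6*y**2 - 25/4*y modulo G:
  leading term x*y: subtract (4*y)·g_1 from 4*x*y - 8*y**3 - 6*y**2 - 25/4*y → -2*y**2 + 7/4*y
  leading term y**2: no divisor's leading term divides it; move -2*y**2 to the remainder.
  leading term y: no divisor's leading term divides it; move 7/4*y to the remainder.
  normal form = -2*y**2 + 7/4*y.
The normal form is nonzero, so p ∉ I. Since p minus its normal form lies in I, I + (p) = I + (r) where r = -2*y**2 + 7/4*y; decide whether this ideal is the whole ring.
Run Buchberger on G together with r (pairs among the g_i already reduce to 0 since G is a Gröbner basis):
g_1 = x - 2*y**2 - y - 2, LT = x.
g_2 = y**3 - 5/6*y**2 - 1/6*y, LT = y**3.
r = -2*y**2 + 7/4*y, LT = y**2.

S(g_2,r): lcm = y**3. S = 1/24*y**2 - 1/6*y.
  leading term y**2: subtract (-1/48)·r from 1/24*y**2 - 1/6*y → -25/192*y
  leading term y: no divisor's leading term divides it; move -25/192*y to the remainder.
  remainder -25/192*y ≠ 0; add m_4 = -25/192*y to the basis.

The other S-polynomials (S(g_1,g_2), S(g_1,r), S(g_1,m_4), S(g_2,m_4), S(r,m_4)) all reduce to 0 modulo the current basis, so we have a Gröbner basis.
Inter-reduce: drop elements whose leading term is divisible by another's, tail-reduce, and make monic.
Reduced Gröbner basis: {x - 2, y}.
The reduced Gröbner basis of I + (p) is {x - 2, y} ≠ {1}, a proper ideal, so the enlarged system stays consistent: p is independent of I, with normal form -2*y**2 + 7/4*y.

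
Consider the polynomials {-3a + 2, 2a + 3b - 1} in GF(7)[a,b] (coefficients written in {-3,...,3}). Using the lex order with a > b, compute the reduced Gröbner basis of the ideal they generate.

G = {a - 3, b - 3}

f_1 = -3a + 2, LT = a.
f_2 = 2a + 3b - 1, LT = a.

S(f_1,f_2): lcm = a. S = 2b + 1.
  leading term b: no divisor's leading term divides it; move 2b to the remainder.
  leading term 1: no divisor's leading term divides it; move 1 to the remainder.
  remainder 2b + 1 ≠ 0; add g_3 = 2b + 1 to the basis.

The other S-polynomials (S(f_1,g_3), S(f_2,g_3)) all reduce to 0 modulo the current basis, so we have a Gröbner basis.
Inter-reduce: drop elements whose leading term is divisible by another's, tail-reduce, and make monic.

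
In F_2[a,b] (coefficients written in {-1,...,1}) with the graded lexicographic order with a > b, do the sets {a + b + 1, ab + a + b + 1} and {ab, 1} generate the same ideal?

No, the ideals differ.

Two ideals are equal iff their reduced Gröbner bases coincide (the reduced basis is unique for a fixed ordering).
Buchberger on the first generating set:
f_1 = a + b + 1, LT = a.
f_2 = ab + a + b + 1, LT = ab.

S(f_1,f_2): lcm = ab. S = b^2 + a + 1.
  reduce S modulo (f_1, f_2):
  remainder b^2 + b ≠ 0; add g_3 = b^2 + b to the basis.

The other S-polynomials (S(f_1,g_3), S(f_2,g_3)) all reduce to 0 modulo the current basis, so we have a Gröbner basis.
Inter-reduce: drop elements whose leading term is divisible by another's, tail-reduce, and make monic.
Reduced Gröbner basis: {b^2 + b, a + b + 1}.

Buchberger on the second generating set:
h_1 = ab, LT = ab.
h_2 = 1, LT = 1.

The S-polynomials (S(h_1,h_2)) all reduce to 0 modulo the current basis, so we have a Gröbner basis.
Inter-reduce: drop elements whose leading term is divisible by another's, tail-reduce, and make monic.
Reduced Gröbner basis: {1}.

Since the reduced bases disagree, the two ideals are not the same.
The choice of monomial ordering does not affect the verdict — as long as both bases are computed under the same ordering, their equality decides ideal equality.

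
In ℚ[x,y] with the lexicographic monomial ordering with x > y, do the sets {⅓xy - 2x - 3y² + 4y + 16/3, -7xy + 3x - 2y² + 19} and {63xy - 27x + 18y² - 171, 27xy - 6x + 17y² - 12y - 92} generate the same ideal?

Yes, the ideals are equal.

Since reduced Gröbner bases are canonical representatives of ideals under a given ordering, it suffices to compute and compare them.
Buchberger on the first generating set:
f_1 = ⅓xy - 2x - 3y² + 4y + 16/3, LT = xy.
f_2 = -7xy + 3x - 2y² + 19, LT = xy.

S(f_1,f_2): lcm = xy. S = -39/7x - 65/7y² + 12y + 131/7.
  reduce S modulo (f_1, f_2):
  remainder -39/7x - 65/7y² + 12y + 131/7 ≠ 0; add g_3 = -39/7x - 65/7y² + 12y + 131/7 to the basis.

S(f_1,g_3): lcm = xy. S = -6x - 5/3y³ - 89/13y² + 599/39y + 16.
  reduce S modulo (f_1, f_2, g_3):
  remainder -5/3y³ + 41/13y² + 95/39y - 54/13 ≠ 0; add g_4 = -5/3y³ + 41/13y² + 95/39y - 54/13 to the basis.

The other S-polynomials (S(f_2,g_3), S(f_1,g_4), S(f_2,g_4), S(g_3,g_4)) all reduce to 0 modulo the current basis, so we have a Gröbner basis.
Inter-reduce: drop elements whose leading term is divisible by another's, tail-reduce, and make monic.
Reduced Gröbner basis: {x + 5/3y² - 28/13y - 131/39, y³ - 123/65y² - 19/13y + 162/65}.

Buchberger on the second generating set:
h_1 = 63xy - 27x + 18y² - 171, LT = xy.
h_2 = 27xy - 6x + 17y² - 12y - 92, LT = xy.

S(h_1,h_2): lcm = xy. S = -13/63x - 65/189y² + 4/9y + 131/189.
  reduce S modulo (h_1, h_2):
  remainder -13/63x - 65/189y² + 4/9y + 131/189 ≠ 0; add k_3 = -13/63x - 65/189y² + 4/9y + 131/189 to the basis.

S(h_1,k_3): lcm = xy. S = -3/7x - 5/3y³ + 222/91y² + 131/39y - 19/7.
  reduce S modulo (h_1, h_2, k_3):
  remainder -5/3y³ + 41/13y² + 95/39y - 54/13 ≠ 0; add k_4 = -5/3y³ + 41/13y² + 95/39y - 54/13 to the basis.

The other S-polynomials (S(h_2,k_3), S(h_1,k_4), S(h_2,k_4), S(k_3,k_4)) all reduce to 0 modulo the current basis, so we have a Gröbner basis.
Inter-reduce: drop elements whose leading term is divisible by another's, tail-reduce, and make monic.
Reduced Gröbner basis: {x + 5/3y² - 28/13y - 131/39, y³ - 123/65y² - 19/13y + 162/65}.

Same reduced basis, so the two generating sets span the same ideal.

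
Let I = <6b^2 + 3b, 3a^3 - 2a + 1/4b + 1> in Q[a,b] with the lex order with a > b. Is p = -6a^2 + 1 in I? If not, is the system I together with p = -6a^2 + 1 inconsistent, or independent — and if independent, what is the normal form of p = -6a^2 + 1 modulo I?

Adjoining -6a^2 + 1 makes the ideal the whole ring: the system is inconsistent.

First compute the reduced Gröbner basis of I by Buchberger's algorithm.
f_1 = 6b^2 + 3b, LT = b^2.
f_2 = 3a^3 - 2a + 1/4b + 1, LT = a^3.

The S-polynomials (S(f_1,f_2)) all reduce to 0 modulo the current basis, so we have a Gröbner basis.
Inter-reduce: drop elements whose leading term is divisible by another's, tail-reduce, and make monic.
Reduced Gröbner basis: {a^3 - 2/3a + 1/12b + 1/3, b^2 + 1/2b}.
Label its elements g_1 = a^3 - 2/3a + 1/12b + 1/3, g_2 = b^2 + 1/2b.

Reduce p = -6a^2 + 1 modulo G:
  leading term a^2: no divisor's leading term divides it; move -6a^2 to the remainder.
  leading term 1: no divisor's leading term divides it; move 1 to the remainder.
  normal form = -6a^2 + 1.
The normal form is nonzero, so p ∉ I. Since p minus its normal form lies in I, I + (p) = I + (r) where r = -6a^2 + 1; decide whether this ideal is the whole ring.
Run Buchberger on G together with r (pairs among the g_i already reduce to 0 since G is a Gröbner basis):
g_1 = a^3 - 2/3a + 1/12b + 1/3, LT = a^3.
g_2 = b^2 + 1/2b, LT = b^2.
r = -6a^2 + 1, LT = a^2.

S(g_1,r): lcm = a^3. S = -1/2a + 1/12b + 1/3.
  reduce S modulo (g_1, g_2, r):
  remainder -1/2a + 1/12b + 1/3 ≠ 0; add m_4 = -1/2a + 1/12b + 1/3 to the basis.

S(r,m_4): lcm = a^2. S = 1/6ab + 2/3a - 1/6.
  reduce S modulo (g_1, g_2, r, m_4):
  remainder 5/24b + 5/18 ≠ 0; add m_5 = 5/24b + 5/18 to the basis.

S(g_2,m_5): lcm = b^2. S = -5/6b.
  reduce S modulo (g_1, g_2, r, m_4, m_5):
  remainder 10/9 ≠ 0; add m_6 = 10/9 to the basis.

The other S-polynomials (S(g_1,g_2), S(g_2,r), S(g_1,m_4), S(g_2,m_4), S(g_1,m_5), S(r,m_5), S(m_4,m_5), S(g_1,m_6), S(g_2,m_6), S(r,m_6), S(m_4,m_6), S(m_5,m_6)) all reduce to 0 modulo the current basis, so we have a Gröbner basis.
Inter-reduce: drop elements whose leading term is divisible by another's, tail-reduce, and make monic.
Reduced Gröbner basis: {1}.
The reduced Gröbner basis of I + (p) is {1}: the ideal is the whole ring, so the enlarged system has no common solution — adjoining p is inconsistent.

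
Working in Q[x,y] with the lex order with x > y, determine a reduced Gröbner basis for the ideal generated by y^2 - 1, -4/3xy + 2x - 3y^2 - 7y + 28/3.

f_1 = y^2 - 1, LT = y^2.
f_2 = -4/3xy + 2x - 3y^2 - 7y + 28/3, LT = xy.

S(f_1,f_2): lcm = xy^2. S = 3/2xy - x - 9/4y^3 - 21/4y^2 + 7y.
  leading term xy: subtract (-9/8)·f_2 from 3/2xy - x - 9/4y^3 - 21/4y^2 + 7y → 5/4x - 9/4y^3 - 69/8y^2 - 7/8y + 21/2
  leading term x: no divisor's leading term divides it; move 5/4x to the remainder.
  leading term y^3: subtract (-9/4y)·f_1 from -9/4y^3 - 69/8y^2 - 7/8y + 21/2 → -69/8y^2 - 25/8y + 21/2
  leading term y^2: subtract (-69/8)·f_1 from -69/8y^2 - 25/8y + 21/2 → -25/8y + 15/8
  leading term y: no divisor's leading term divides it; move -25/8y to the remainder.
  leading term 1: no divisor's leading term divides it; move 15/8 to the remainder.
  remainder 5/4x - 25/8y + 15/8 ≠ 0; add g_3 = 5/4x - 25/8y + 15/8 to the basis.

S(f_1,g_3): leading monomials are coprime, so the S-polynomial reduces to 0 (Buchberger's first criterion).
S(f_2,g_3): lcm = xy. S = -3/2x + 19/4y^2 + 15/4y - 7.
  leading term x: subtract (-6/5)·g_3 from -3/2x + 19/4y^2 + 15/4y - 7 → 19/4y^2 - 19/4
  leading term y^2: subtract (19/4)·f_1 from 19/4y^2 - 19/4 → 0
  remainder 0.

Every S-polynomial of the final basis reduces to 0, so we have a Gröbner basis.
Inter-reduce: drop elements whose leading term is divisible by another's, tail-reduce, and make monic.

G = {x - 5/2y + 3/2, y^2 - 1}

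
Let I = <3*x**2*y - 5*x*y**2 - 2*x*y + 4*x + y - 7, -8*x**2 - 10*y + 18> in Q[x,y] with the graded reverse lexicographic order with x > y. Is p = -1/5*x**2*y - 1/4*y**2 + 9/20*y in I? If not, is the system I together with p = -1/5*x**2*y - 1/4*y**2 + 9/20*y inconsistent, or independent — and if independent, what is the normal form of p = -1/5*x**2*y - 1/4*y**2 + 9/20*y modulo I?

-1/5*x**2*y - 1/4*y**2 + 9/20*y lies in I (it reduces to 0).

First compute the reduced Gröbner basis of I by Buchberger's algorithm.
f_1 = 3*x**2*y - 5*x*y**2 - 2*x*y + 4*x + y - 7, LT = x**2*y.
f_2 = -8*x**2 - 10*y + 18, LT = x**2.

S(f_1,f_2): lcm = x**2*y. S = -5/3*x*y**2 - 2/3*x*y - 5/4*y**2 + 4/3*x + 31/12*y - 7/3.
  reduce S modulo (f_1, f_2):
  remainder -5/3*x*y**2 - 2/3*x*y - 5/4*y**2 + 4/3*x + 31/12*y - 7/3 ≠ 0; add h_3 = -5/3*x*y**2 - 2/3*x*y - 5/4*y**2 + 4/3*x + 31/12*y - 7/3 to the basis.

S(f_1,h_3): lcm = x**2*y**2. S = -5/3*x*y**3 - 2/5*x**2*y - 17/12*x*y**2 + 4/5*x**2 + 173/60*x*y + 1/3*y**2 - 7/5*x - 7/3*y.
  reduce S modulo (f_1, f_2, h_3):
  remainder 5/4*y**3 + 37/20*x*y - 19/16*y**2 - 2*x - 49/16*y + 57/20 ≠ 0; add h_4 = 5/4*y**3 + 37/20*x*y - 19/16*y**2 - 2*x - 49/16*y + 57/20 to the basis.

The other S-polynomials (S(f_2,h_3), S(f_1,h_4), S(f_2,h_4), S(h_3,h_4)) all reduce to 0 modulo the current basis, so we have a Gröbner basis.
Inter-reduce: drop elements whose leading term is divisible by another's, tail-reduce, and make monic.
Reduced Gröbner basis: {x*y**2 + 2/5*x*y + 3/4*y**2 - 4/5*x - 31/20*y + 7/5, y**3 + 37/25*x*y - 19/20*y**2 - 8/5*x - 49/20*y + 57/25, x**2 + 5/4*y - 9/4}.
Label its elements g_1 = x*y**2 + 2/5*x*y + 3/4*y**2 - 4/5*x - 31/20*y + 7/5, g_2 = y**3 + 37/25*x*y - 19/20*y**2 - 8/5*x - 49/20*y + 57/25, g_3 = x**2 + 5/4*y - 9/4.

Reduce p = -1/5*x**2*y - 1/4*y**2 + 9/20*y modulo G:
  leading term x**2*y: subtract (-1/5*y)·g_3 from -1/5*x**2*y - 1/4*y**2 + 9/20*y → 0
  normal form = 0.
Since the normal form is 0, p ∈ I.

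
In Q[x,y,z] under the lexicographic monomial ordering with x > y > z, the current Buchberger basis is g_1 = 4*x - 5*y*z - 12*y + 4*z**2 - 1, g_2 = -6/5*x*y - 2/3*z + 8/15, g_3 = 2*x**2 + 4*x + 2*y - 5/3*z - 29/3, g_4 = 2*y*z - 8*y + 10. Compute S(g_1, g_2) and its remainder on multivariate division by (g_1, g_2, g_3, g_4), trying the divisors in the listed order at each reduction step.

S(g_1, g_2) = -5/4*y**2*z - 3*y**2 + y*z**2 - 1/4*y - 5/9*z + 4/9; remainder on division = -8*y**2 + 22*y - 50/9*z - 176/9.

lcm(LM(g_1), LM(g_2)) = x*y.
S = (lcm/LT(g_1))·g_1 − (lcm/LT(g_2))·g_2 = -5/4*y**2*z - 3*y**2 + y*z**2 - 1/4*y - 5/9*z + 4/9.
Reduce S modulo (g_1, g_2, g_3, g_4) in that order:
  leading term y**2*z: subtract (-5/8*y)·g_4 from -5/4*y**2*z - 3*y**2 + y*z**2 - 1/4*y - 5/9*z + 4/9 → -8*y**2 + y*z**2 + 6*y - 5/9*z + 4/9
  leading term y**2: no divisor's leading term divides it; move -8*y**2 to the remainder.
  leading term y*z**2: subtract (1/2*z)·g_4 from y*z**2 + 6*y - 5/9*z + 4/9 → 4*y*z + 6*y - 50/9*z + 4/9
  leading term y*z: subtract (2)·g_4 from 4*y*z + 6*y - 50/9*z + 4/9 → 22*y - 50/9*z - 176/9
  leading term y: no divisor's leading term divides it; move 22*y to the remainder.
  leading term z: no divisor's leading term divides it; move -50/9*z to the remainder.
  leading term 1: no divisor's leading term divides it; move -176/9 to the remainder.
The remainder -8*y**2 + 22*y - 50/9*z - 176/9 is nonzero, so it would be added as the next basis element.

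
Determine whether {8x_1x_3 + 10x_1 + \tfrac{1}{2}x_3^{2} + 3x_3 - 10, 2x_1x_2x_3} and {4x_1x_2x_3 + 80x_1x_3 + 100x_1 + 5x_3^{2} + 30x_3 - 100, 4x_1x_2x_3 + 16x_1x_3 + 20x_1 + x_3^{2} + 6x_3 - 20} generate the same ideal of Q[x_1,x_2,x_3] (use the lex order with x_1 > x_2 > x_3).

Yes, the ideals are equal.

Since reduced Gröbner bases are canonical representatives of ideals under a given ordering, it suffices to compute and compare them.
Buchberger on the first generating set:
f_1 = 8x_1x_3 + 10x_1 + \tfrac{1}{2}x_3^{2} + 3x_3 - 10, LT = x_1x_3.
f_2 = 2x_1x_2x_3, LT = x_1x_2x_3.

S(f_1,f_2): lcm = x_1x_2x_3. S = \tfrac{5}{4}x_1x_2 + \tfrac{1}{16}x_2x_3^{2} + \tfrac{3}{8}x_2x_3 - \tfrac{5}{4}x_2.
  reduce S modulo (f_1, f_2):
  remainder \tfrac{5}{4}x_1x_2 + \tfrac{1}{16}x_2x_3^{2} + \tfrac{3}{8}x_2x_3 - \tfrac{5}{4}x_2 ≠ 0; add g_3 = \tfrac{5}{4}x_1x_2 + \tfrac{1}{16}x_2x_3^{2} + \tfrac{3}{8}x_2x_3 - \tfrac{5}{4}x_2 to the basis.

S(f_1,g_3): lcm = x_1x_2x_3. S = \tfrac{5}{4}x_1x_2 - \tfrac{1}{20}x_2x_3^{3} - \tfrac{19}{80}x_2x_3^{2} + \tfrac{11}{8}x_2x_3 - \tfrac{5}{4}x_2.
  reduce S modulo (f_1, f_2, g_3):
  remainder -\tfrac{1}{20}x_2x_3^{3} - \tfrac{3}{10}x_2x_3^{2} + x_2x_3 ≠ 0; add g_4 = -\tfrac{1}{20}x_2x_3^{3} - \tfrac{3}{10}x_2x_3^{2} + x_2x_3 to the basis.

The other S-polynomials (S(f_2,g_3), S(f_1,g_4), S(f_2,g_4), S(g_3,g_4)) all reduce to 0 modulo the current basis, so we have a Gröbner basis.
Inter-reduce: drop elements whose leading term is divisible by another's, tail-reduce, and make monic.
Reduced Gröbner basis: {x_1x_2 + \tfrac{1}{20}x_2x_3^{2} + \tfrac{3}{10}x_2x_3 - x_2, x_1x_3 + \tfrac{5}{4}x_1 + \tfrac{1}{16}x_3^{2} + \tfrac{3}{8}x_3 - \tfrac{5}{4}, x_2x_3^{3} + 6x_2x_3^{2} - 20x_2x_3}.

Buchberger on the second generating set:
h_1 = 4x_1x_2x_3 + 80x_1x_3 + 100x_1 + 5x_3^{2} + 30x_3 - 100, LT = x_1x_2x_3.
h_2 = 4x_1x_2x_3 + 16x_1x_3 + 20x_1 + x_3^{2} + 6x_3 - 20, LT = x_1x_2x_3.

S(h_1,h_2): lcm = x_1x_2x_3. S = 16x_1x_3 + 20x_1 + x_3^{2} + 6x_3 - 20.
  reduce S modulo (h_1, h_2):
  remainder 16x_1x_3 + 20x_1 + x_3^{2} + 6x_3 - 20 ≠ 0; add k_3 = 16x_1x_3 + 20x_1 + x_3^{2} + 6x_3 - 20 to the basis.

S(h_1,k_3): lcm = x_1x_2x_3. S = -\tfrac{5}{4}x_1x_2 + 20x_1x_3 + 25x_1 - \tfrac{1}{16}x_2x_3^{2} - \tfrac{3}{8}x_2x_3 + \tfrac{5}{4}x_2 + \tfrac{5}{4}x_3^{2} + \tfrac{15}{2}x_3 - 25.
  reduce S modulo (h_1, h_2, k_3):
  remainder -\tfrac{5}{4}x_1x_2 - \tfrac{1}{16}x_2x_3^{2} - \tfrac{3}{8}x_2x_3 + \tfrac{5}{4}x_2 ≠ 0; add k_4 = -\tfrac{5}{4}x_1x_2 - \tfrac{1}{16}x_2x_3^{2} - \tfrac{3}{8}x_2x_3 + \tfrac{5}{4}x_2 to the basis.

S(h_1,k_4): lcm = x_1x_2x_3. S = 20x_1x_3 + 25x_1 - \tfrac{1}{20}x_2x_3^{3} - \tfrac{3}{10}x_2x_3^{2} + x_2x_3 + \tfrac{5}{4}x_3^{2} + \tfrac{15}{2}x_3 - 25.
  reduce S modulo (h_1, h_2, k_3, k_4):
  remainder -\tfrac{1}{20}x_2x_3^{3} - \tfrac{3}{10}x_2x_3^{2} + x_2x_3 ≠ 0; add k_5 = -\tfrac{1}{20}x_2x_3^{3} - \tfrac{3}{10}x_2x_3^{2} + x_2x_3 to the basis.

The other S-polynomials (S(h_2,k_3), S(h_2,k_4), S(k_3,k_4), S(h_1,k_5), S(h_2,k_5), S(k_3,k_5), S(k_4,k_5)) all reduce to 0 modulo the current basis, so we have a Gröbner basis.
Inter-reduce: drop elements whose leading term is divisible by another's, tail-reduce, and make monic.
Reduced Gröbner basis: {x_1x_2 + \tfrac{1}{20}x_2x_3^{2} + \tfrac{3}{10}x_2x_3 - x_2, x_1x_3 + \tfrac{5}{4}x_1 + \tfrac{1}{16}x_3^{2} + \tfrac{3}{8}x_3 - \tfrac{5}{4}, x_2x_3^{3} + 6x_2x_3^{2} - 20x_2x_3}.

Same reduced basis, so the two generating sets span the same ideal.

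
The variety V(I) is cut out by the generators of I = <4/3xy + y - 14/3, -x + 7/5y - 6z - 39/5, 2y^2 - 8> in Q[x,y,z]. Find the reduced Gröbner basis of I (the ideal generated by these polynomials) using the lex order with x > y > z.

G = {x - 10z - 11, y - 80/7z - 94/7, z^2 + 47/20z + 27/20}

f_1 = 4/3xy + y - 14/3, LT = xy.
f_2 = -x + 7/5y - 6z - 39/5, LT = x.
f_3 = 2y^2 - 8, LT = y^2.

S(f_1,f_2): lcm = xy. S = 7/5y^2 - 6yz - 141/20y - 7/2.
  leading term y^2: subtract (7/10)·f_3 from 7/5y^2 - 6yz - 141/20y - 7/2 → -6yz - 141/20y + 21/10
  leading term yz: no divisor's leading term divides it; move -6yz to the remainder.
  leading term y: no divisor's leading term divides it; move -141/20y to the remainder.
  leading term 1: no divisor's leading term divides it; move 21/10 to the remainder.
  remainder -6yz - 141/20y + 21/10 ≠ 0; add g_4 = -6yz - 141/20y + 21/10 to the basis.

S(f_1,f_3): lcm = xy^2. S = 4x + 3/4y^2 - 7/2y.
  leading term x: subtract (-4)·f_2 from 4x + 3/4y^2 - 7/2y → 3/4y^2 + 21/10y - 24z - 156/5
  leading term y^2: subtract (3/8)·f_3 from 3/4y^2 + 21/10y - 24z - 156/5 → 21/10y - 24z - 141/5
  leading term y: no divisor's leading term divides it; move 21/10y to the remainder.
  leading term z: no divisor's leading term divides it; move -24z to the remainder.
  leading term 1: no divisor's leading term divides it; move -141/5 to the remainder.
  remainder 21/10y - 24z - 141/5 ≠ 0; add g_5 = 21/10y - 24z - 141/5 to the basis.

S(f_1,g_5): lcm = xy. S = 80/7xz + 94/7x + 3/4y - 7/2.
  leading term xz: subtract (-80/7z)·f_2 from 80/7xz + 94/7x + 3/4y - 7/2 → 94/7x + 16yz + 3/4y - 480/7z^2 - 624/7z - 7/2
  leading term x: subtract (-94/7)·f_2 from 94/7x + 16yz + 3/4y - 480/7z^2 - 624/7z - 7/2 → 16yz + 391/20y - 480/7z^2 - 1188/7z - 7577/70
  leading term yz: subtract (-8/3)·g_4 from 16yz + 391/20y - 480/7z^2 - 1188/7z - 7577/70 → 3/4y - 480/7z^2 - 1188/7z - 1437/14
  leading term y: subtract (5/14)·g_5 from 3/4y - 480/7z^2 - 1188/7z - 1437/14 → -480/7z^2 - 1128/7z - 648/7
  leading term z^2: no divisor's leading term divides it; move -480/7z^2 to the remainder.
  leading term z: no divisor's leading term divides it; move -1128/7z to the remainder.
  leading term 1: no divisor's leading term divides it; move -648/7 to the remainder.
  remainder -480/7z^2 - 1128/7z - 648/7 ≠ 0; add g_6 = -480/7z^2 - 1128/7z - 648/7 to the basis.

The other S-polynomials (S(f_2,f_3), S(f_1,g_4), S(f_2,g_4), S(f_3,g_4), S(f_2,g_5), S(f_3,g_5), S(g_4,g_5), S(f_1,g_6), S(f_2,g_6), S(f_3,g_6), S(g_4,g_6), S(g_5,g_6)) all reduce to 0 modulo the current basis, so we have a Gröbner basis.
Inter-reduce: drop elements whose leading term is divisible by another's, tail-reduce, and make monic.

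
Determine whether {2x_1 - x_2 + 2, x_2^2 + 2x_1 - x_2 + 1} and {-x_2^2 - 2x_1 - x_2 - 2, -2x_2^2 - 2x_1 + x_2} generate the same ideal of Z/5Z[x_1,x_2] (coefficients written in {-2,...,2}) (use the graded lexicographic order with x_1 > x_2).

No, the ideals differ.

Equality of ideals is decidable: compute both reduced Gröbner bases (unique for the ordering) and check whether they agree.
Buchberger on the first generating set:
f_1 = 2x_1 - x_2 + 2, LT = x_1.
f_2 = x_2^2 + 2x_1 - x_2 + 1, LT = x_2^2.

S(f_1,f_2): leading monomials are coprime, so the S-polynomial reduces to 0 (Buchberger's first criterion).
Every S-polynomial of the final basis reduces to 0, so we have a Gröbner basis.
Inter-reduce: drop elements whose leading term is divisible by another's, tail-reduce, and make monic.
Reduced Gröbner basis: {x_2^2 - 1, x_1 + 2x_2 + 1}.

Buchberger on the second generating set:
h_1 = -x_2^2 - 2x_1 - x_2 - 2, LT = x_2^2.
h_2 = -2x_2^2 - 2x_1 + x_2, LT = x_2^2.

S(h_1,h_2): lcm = x_2^2. S = x_1 - x_2 + 2.
  leading term x_1: no divisor's leading term divides it; move x_1 to the remainder.
  leading term x_2: no divisor's leading term divides it; move -x_2 to the remainder.
  leading term 1: no divisor's leading term divides it; move 2 to the remainder.
  remainder x_1 - x_2 + 2 ≠ 0; add k_3 = x_1 - x_2 + 2 to the basis.

S(h_1,k_3): leading monomials are coprime, so the S-polynomial reduces to 0 (Buchberger's first criterion).
S(h_2,k_3): leading monomials are coprime, so the S-polynomial reduces to 0 (Buchberger's first criterion).
Every S-polynomial of the final basis reduces to 0, so we have a Gröbner basis.
Inter-reduce: drop elements whose leading term is divisible by another's, tail-reduce, and make monic.
Reduced Gröbner basis: {x_2^2 - 2x_2 - 2, x_1 - x_2 + 2}.

Since the reduced bases disagree, the two ideals are not the same.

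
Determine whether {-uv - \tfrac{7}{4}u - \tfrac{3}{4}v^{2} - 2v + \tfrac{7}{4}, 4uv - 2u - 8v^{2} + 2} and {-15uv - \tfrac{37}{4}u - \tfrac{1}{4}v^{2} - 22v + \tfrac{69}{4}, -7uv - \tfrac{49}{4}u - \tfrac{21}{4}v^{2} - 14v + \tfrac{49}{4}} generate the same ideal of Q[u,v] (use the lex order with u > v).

No, the ideals differ.

For a fixed monomial order, each ideal has a unique reduced Gröbner basis; comparing bases decides equality.
Buchberger on the first generating set:
f_1 = -uv - \tfrac{7}{4}u - \tfrac{3}{4}v^{2} - 2v + \tfrac{7}{4}, LT = uv.
f_2 = 4uv - 2u - 8v^{2} + 2, LT = uv.

S(f_1,f_2): lcm = uv. S = \tfrac{9}{4}u + \tfrac{11}{4}v^{2} + 2v - \tfrac{9}{4}.
  reduce S modulo (f_1, f_2):
  remainder \tfrac{9}{4}u + \tfrac{11}{4}v^{2} + 2v - \tfrac{9}{4} ≠ 0; add g_3 = \tfrac{9}{4}u + \tfrac{11}{4}v^{2} + 2v - \tfrac{9}{4} to the basis.

S(f_1,g_3): lcm = uv. S = \tfrac{7}{4}u - \tfrac{11}{9}v^{3} - \tfrac{5}{36}v^{2} + 3v - \tfrac{7}{4}.
  reduce S modulo (f_1, f_2, g_3):
  remainder -\tfrac{11}{9}v^{3} - \tfrac{41}{18}v^{2} + \tfrac{13}{9}v ≠ 0; add g_4 = -\tfrac{11}{9}v^{3} - \tfrac{41}{18}v^{2} + \tfrac{13}{9}v to the basis.

The other S-polynomials (S(f_2,g_3), S(f_1,g_4), S(f_2,g_4), S(g_3,g_4)) all reduce to 0 modulo the current basis, so we have a Gröbner basis.
Inter-reduce: drop elements whose leading term is divisible by another's, tail-reduce, and make monic.
Reduced Gröbner basis: {u + \tfrac{11}{9}v^{2} + \tfrac{8}{9}v - 1, v^{3} + \tfrac{41}{22}v^{2} - \tfrac{13}{11}v}.

Buchberger on the second generating set:
h_1 = -15uv - \tfrac{37}{4}u - \tfrac{1}{4}v^{2} - 22v + \tfrac{69}{4}, LT = uv.
h_2 = -7uv - \tfrac{49}{4}u - \tfrac{21}{4}v^{2} - 14v + \tfrac{49}{4}, LT = uv.

S(h_1,h_2): lcm = uv. S = -\tfrac{17}{15}u - \tfrac{11}{15}v^{2} - \tfrac{8}{15}v + \tfrac{3}{5}.
  reduce S modulo (h_1, h_2):
  remainder -\tfrac{17}{15}u - \tfrac{11}{15}v^{2} - \tfrac{8}{15}v + \tfrac{3}{5} ≠ 0; add k_3 = -\tfrac{17}{15}u - \tfrac{11}{15}v^{2} - \tfrac{8}{15}v + \tfrac{3}{5} to the basis.

S(h_1,k_3): lcm = uv. S = \tfrac{37}{60}u - \tfrac{11}{17}v^{3} - \tfrac{463}{1020}v^{2} + \tfrac{509}{255}v - \tfrac{23}{20}.
  reduce S modulo (h_1, h_2, k_3):
  remainder -\tfrac{11}{17}v^{3} - \tfrac{29}{34}v^{2} + \tfrac{29}{17}v - \tfrac{14}{17} ≠ 0; add k_4 = -\tfrac{11}{17}v^{3} - \tfrac{29}{34}v^{2} + \tfrac{29}{17}v - \tfrac{14}{17} to the basis.

The other S-polynomials (S(h_2,k_3), S(h_1,k_4), S(h_2,k_4), S(k_3,k_4)) all reduce to 0 modulo the current basis, so we have a Gröbner basis.
Inter-reduce: drop elements whose leading term is divisible by another's, tail-reduce, and make monic.
Reduced Gröbner basis: {u + \tfrac{11}{17}v^{2} + \tfrac{8}{17}v - \tfrac{9}{17}, v^{3} + \tfrac{29}{22}v^{2} - \tfrac{29}{11}v + \tfrac{14}{11}}.

Since the reduced bases disagree, the two ideals are not the same.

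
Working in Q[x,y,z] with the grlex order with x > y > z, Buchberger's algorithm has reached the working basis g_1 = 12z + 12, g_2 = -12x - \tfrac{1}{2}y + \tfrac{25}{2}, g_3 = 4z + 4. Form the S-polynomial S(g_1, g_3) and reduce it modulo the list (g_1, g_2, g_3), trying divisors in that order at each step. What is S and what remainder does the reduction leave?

S(g_1, g_3) = 0; remainder on division = 0.

lcm(LM(g_1), LM(g_3)) = z.
S = (lcm/LT(g_1))·g_1 − (lcm/LT(g_3))·g_3 = 0.
Reduce S modulo (g_1, g_2, g_3) in that order:
The remainder is 0, so this S-polynomial contributes no new basis element.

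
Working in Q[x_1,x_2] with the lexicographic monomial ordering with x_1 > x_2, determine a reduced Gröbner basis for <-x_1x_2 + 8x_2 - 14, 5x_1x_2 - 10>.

The reduced Gröbner basis is the canonical form of the ideal for this ordering.

f_1 = -x_1x_2 + 8x_2 - 14, LT = x_1x_2.
f_2 = 5x_1x_2 - 10, LT = x_1x_2.

S(f_1,f_2): lcm = x_1x_2. S = -8x_2 + 16.
  leading term x_2: no divisor's leading term divides it; move -8x_2 to the remainder.
  leading term 1: no divisor's leading term divides it; move 16 to the remainder.
  remainder -8x_2 + 16 ≠ 0; add g_3 = -8x_2 + 16 to the basis.

S(f_1,g_3): lcm = x_1x_2. S = 2x_1 - 8x_2 + 14.
  leading term x_1: no divisor's leading term divides it; move 2x_1 to the remainder.
  leading term x_2: subtract (1)·g_3 from -8x_2 + 14 → -2
  leading term 1: no divisor's leading term divides it; move -2 to the remainder.
  remainder 2x_1 - 2 ≠ 0; add g_4 = 2x_1 - 2 to the basis.

The other S-polynomials (S(f_2,g_3), S(f_1,g_4), S(f_2,g_4), S(g_3,g_4)) all reduce to 0 modulo the current basis, so we have a Gröbner basis.
Inter-reduce: drop elements whose leading term is divisible by another's, tail-reduce, and make monic.

G = {x_1 - 1, x_2 - 2}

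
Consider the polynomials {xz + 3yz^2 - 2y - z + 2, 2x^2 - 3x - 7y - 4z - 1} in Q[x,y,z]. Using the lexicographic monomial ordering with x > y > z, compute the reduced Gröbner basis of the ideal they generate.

G = {x^2 - 3/2x - 7/2y - 2z - 1/2, xy - x + 9/2y^2z^3 - 3y^2z - 3/4yz^2 + 5/4yz - 1/2y - z^2 - 1/2z + 1/2, xz + 3yz^2 - 2y - z + 2, y^2z^4 - 4/3y^2z^2 + 4/9y^2 - 1/6yz^3 + 17/18yz^2 + 1/9yz - 8/9y - 2/9z^3 - 1/9z^2 - 1/9z + 4/9}

Buchberger's algorithm terminates because the ascending chain of leading-term ideals stabilizes.

f_1 = xz + 3yz^2 - 2y - z + 2, LT = xz.
f_2 = 2x^2 - 3x - 7y - 4z - 1, LT = x^2.

S(f_1,f_2): lcm = x^2z. S = 3xyz^2 - 2xy + 1/2xz + 2x + 7/2yz + 2z^2 + 1/2z.
  leading term xyz^2: subtract (3yz)·f_1 from 3xyz^2 - 2xy + 1/2xz + 2x + 7/2yz + 2z^2 + 1/2z → -2xy + 1/2xz + 2x - 9y^2z^3 + 6y^2z + 3yz^2 - 5/2yz + 2z^2 + 1/2z
  leading term xy: no divisor's leading term divides it; move -2xy to the remainder.
  leading term xz: subtract (1/2)·f_1 from 1/2xz + 2x - 9y^2z^3 + 6y^2z + 3yz^2 - 5/2yz + 2z^2 + 1/2z → 2x - 9y^2z^3 + 6y^2z + 3/2yz^2 - 5/2yz + y + 2z^2 + z - 1
  leading term x: no divisor's leading term divides it; move 2x to the remainder.
  leading term y^2z^3: no divisor's leading term divides it; move -9y^2z^3 to the remainder.
  leading term y^2z: no divisor's leading term divides it; move 6y^2z to the remainder.
  leading term yz^2: no divisor's leading term divides it; move 3/2yz^2 to the remainder.
  leading term yz: no divisor's leading term divides it; move -5/2yz to the remainder.
  leading term y: no divisor's leading term divides it; move y to the remainder.
  leading term z^2: no divisor's leading term divides it; move 2z^2 to the remainder.
  leading term z: no divisor's leading term divides it; move z to the remainder.
  leading term 1: no divisor's leading term divides it; move -1 to the remainder.
  remainder -2xy + 2x - 9y^2z^3 + 6y^2z + 3/2yz^2 - 5/2yz + y + 2z^2 + z - 1 ≠ 0; add g_3 = -2xy + 2x - 9y^2z^3 + 6y^2z + 3/2yz^2 - 5/2yz + y + 2z^2 + z - 1 to the basis.

S(f_1,g_3): lcm = xyz. S = xz - 9/2y^2z^4 + 6y^2z^2 - 2y^2 + 3/4yz^3 - 5/4yz^2 - 1/2yz + 2y + z^3 + 1/2z^2 - 1/2z.
  leading term xz: subtract (1)·f_1 from xz - 9/2y^2z^4 + 6y^2z^2 - 2y^2 + 3/4yz^3 - 5/4yz^2 - 1/2yz + 2y + z^3 + 1/2z^2 - 1/2z → -9/2y^2z^4 + 6y^2z^2 - 2y^2 + 3/4yz^3 - 17/4yz^2 - 1/2yz + 4y + z^3 + 1/2z^2 + 1/2z - 2
  leading term y^2z^4: no divisor's leading term divides it; move -9/2y^2z^4 to the remainder.
  leading term y^2z^2: no divisor's leading term divides it; move 6y^2z^2 to the remainder.
  leading term y^2: no divisor's leading term divides it; move -2y^2 to the remainder.
  leading term yz^3: no divisor's leading term divides it; move 3/4yz^3 to the remainder.
  leading term yz^2: no divisor's leading term divides it; move -17/4yz^2 to the remainder.
  leading term yz: no divisor's leading term divides it; move -1/2yz to the remainder.
  leading term y: no divisor's leading term divides it; move 4y to the remainder.
  leading term z^3: no divisor's leading term divides it; move z^3 to the remainder.
  leading term z^2: no divisor's leading term divides it; move 1/2z^2 to the remainder.
  leading term z: no divisor's leading term divides it; move 1/2z to the remainder.
  leading term 1: no divisor's leading term divides it; move -2 to the remainder.
  remainder -9/2y^2z^4 + 6y^2z^2 - 2y^2 + 3/4yz^3 - 17/4yz^2 - 1/2yz + 4y + z^3 + 1/2z^2 + 1/2z - 2 ≠ 0; add g_4 = -9/2y^2z^4 + 6y^2z^2 - 2y^2 + 3/4yz^3 - 17/4yz^2 - 1/2yz + 4y + z^3 + 1/2z^2 + 1/2z - 2 to the basis.

The other S-polynomials (S(f_2,g_3), S(f_1,g_4), S(f_2,g_4), S(g_3,g_4)) all reduce to 0 modulo the current basis, so we have a Gröbner basis.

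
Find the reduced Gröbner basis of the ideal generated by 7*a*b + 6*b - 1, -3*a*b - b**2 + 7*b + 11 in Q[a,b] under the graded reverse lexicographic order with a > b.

G = {b**2 - 67/7*b - 74/7, a - 1/74*b + 73/74}

f_1 = 7*a*b + 6*b - 1, LT = a*b.
f_2 = -3*a*b - b**2 + 7*b + 11, LT = a*b.

S(f_1,f_2): lcm = a*b. S = -1/3*b**2 + 67/21*b + 74/21.
  leading term b**2: no divisor's leading term divides it; move -1/3*b**2 to the remainder.
  leading term b: no divisor's leading term divides it; move 67/21*b to the remainder.
  leading term 1: no divisor's leading term divides it; move 74/21 to the remainder.
  remainder -1/3*b**2 + 67/21*b + 74/21 ≠ 0; add g_3 = -1/3*b**2 + 67/21*b + 74/21 to the basis.

S(f_1,g_3): lcm = a*b**2. S = 67/7*a*b + 6/7*b**2 + 74/7*a - 1/7*b.
  leading term a*b: subtract (67/49)·f_1 from 67/7*a*b + 6/7*b**2 + 74/7*a - 1/7*b → 6/7*b**2 + 74/7*a - 409/49*b + 67/49
  leading term b**2: subtract (-18/7)·g_3 from 6/7*b**2 + 74/7*a - 409/49*b + 67/49 → 74/7*a - 1/7*b + 73/7
  leading term a: no divisor's leading term divides it; move 74/7*a to the remainder.
  leading term b: no divisor's leading term divides it; move -1/7*b to the remainder.
  leading term 1: no divisor's leading term divides it; move 73/7 to the remainder.
  remainder 74/7*a - 1/7*b + 73/7 ≠ 0; add g_4 = 74/7*a - 1/7*b + 73/7 to the basis.

S(f_2,g_3): lcm = a*b**2. S = 1/3*b**3 + 67/7*a*b - 7/3*b**2 + 74/7*a - 11/3*b.
  leading term b**3: subtract (-b)·g_3 from 1/3*b**3 + 67/7*a*b - 7/3*b**2 + 74/7*a - 11/3*b → 67/7*a*b + 6/7*b**2 + 74/7*a - 1/7*b
  leading term a*b: subtract (67/49)·f_1 from 67/7*a*b + 6/7*b**2 + 74/7*a - 1/7*b → 6/7*b**2 + 74/7*a - 409/49*b + 67/49
  leading term b**2: subtract (-18/7)·g_3 from 6/7*b**2 + 74/7*a - 409/49*b + 67/49 → 74/7*a - 1/7*b + 73/7
  leading term a: subtract (1)·g_4 from 74/7*a - 1/7*b + 73/7 → 0
  remainder 0.

S(f_1,g_4): lcm = a*b. S = 1/74*b**2 - 67/518*b - 1/7.
  leading term b**2: subtract (-3/74)·g_3 from 1/74*b**2 - 67/518*b - 1/7 → 0
  remainder 0.

S(f_2,g_4): lcm = a*b. S = 77/222*b**2 - 737/222*b - 11/3.
  leading term b**2: subtract (-77/74)·g_3 from 77/222*b**2 - 737/222*b - 11/3 → 0
  remainder 0.

S(g_3,g_4): leading monomials are coprime, so the S-polynomial reduces to 0 (Buchberger's first criterion).
Every S-polynomial of the final basis reduces to 0, so we have a Gröbner basis.
Inter-reduce: drop elements whose leading term is divisible by another's, tail-reduce, and make monic.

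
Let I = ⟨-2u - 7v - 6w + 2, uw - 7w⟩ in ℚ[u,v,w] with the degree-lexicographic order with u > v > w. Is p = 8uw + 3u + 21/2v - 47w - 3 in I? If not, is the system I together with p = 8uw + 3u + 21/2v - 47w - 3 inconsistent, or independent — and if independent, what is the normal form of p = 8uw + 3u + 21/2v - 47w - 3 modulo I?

8uw + 3u + 21/2v - 47w - 3 lies in I (it reduces to 0).

First compute the reduced Gröbner basis of I by Buchberger's algorithm.
f_1 = -2u - 7v - 6w + 2, LT = u.
f_2 = uw - 7w, LT = uw.

S(f_1,f_2): lcm = uw. S = 7/2vw + 3w² + 6w.
  reduce S modulo (f_1, f_2):
  remainder 7/2vw + 3w² + 6w ≠ 0; add h_3 = 7/2vw + 3w² + 6w to the basis.

The other S-polynomials (S(f_1,h_3), S(f_2,h_3)) all reduce to 0 modulo the current basis, so we have a Gröbner basis.
Inter-reduce: drop elements whose leading term is divisible by another's, tail-reduce, and make monic.
Reduced Gröbner basis: {vw + 6/7w² + 12/7w, u + 7/2v + 3w - 1}.
Label its elements g_1 = vw + 6/7w² + 12/7w, g_2 = u + 7/2v + 3w - 1.

Reduce p = 8uw + 3u + 21/2v - 47w - 3 modulo G:
  leading term uw: subtract (8w)·g_2 from 8uw + 3u + 21/2v - 47w - 3 → -28vw - 24w² + 3u + 21/2v - 39w - 3
  leading term vw: subtract (-28)·g_1 from -28vw - 24w² + 3u + 21/2v - 39w - 3 → 3u + 21/2v + 9w - 3
  leading term u: subtract (3)·g_2 from 3u + 21/2v + 9w - 3 → 0
  normal form = 0.
Since the normal form is 0, p ∈ I.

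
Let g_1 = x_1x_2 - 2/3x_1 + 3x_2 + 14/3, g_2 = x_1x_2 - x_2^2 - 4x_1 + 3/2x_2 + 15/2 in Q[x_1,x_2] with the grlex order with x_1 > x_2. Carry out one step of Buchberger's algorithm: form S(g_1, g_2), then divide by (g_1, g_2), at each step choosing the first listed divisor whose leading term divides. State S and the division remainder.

S(g_1, g_2) = x_2^2 + 10/3x_1 + 3/2x_2 - 17/6; remainder on division = x_2^2 + 10/3x_1 + 3/2x_2 - 17/6.

lcm(LM(g_1), LM(g_2)) = x_1x_2.
S = (lcm/LT(g_1))·g_1 − (lcm/LT(g_2))·g_2 = x_2^2 + 10/3x_1 + 3/2x_2 - 17/6.
Reduce S modulo (g_1, g_2) in that order:
  leading term x_2^2: no divisor's leading term divides it; move x_2^2 to the remainder.
  leading term x_1: no divisor's leading term divides it; move 10/3x_1 to the remainder.
  leading term x_2: no divisor's leading term divides it; move 3/2x_2 to the remainder.
  leading term 1: no divisor's leading term divides it; move -17/6 to the remainder.
The remainder x_2^2 + 10/3x_1 + 3/2x_2 - 17/6 is nonzero, so it would be added as the next basis element.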